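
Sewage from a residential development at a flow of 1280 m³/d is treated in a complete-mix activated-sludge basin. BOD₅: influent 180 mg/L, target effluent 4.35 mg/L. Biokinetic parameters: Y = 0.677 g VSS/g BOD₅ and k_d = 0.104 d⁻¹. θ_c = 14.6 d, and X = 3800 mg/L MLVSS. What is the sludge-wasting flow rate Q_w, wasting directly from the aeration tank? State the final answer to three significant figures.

Q_w ≈ 15.9 m³/d

Rearranging the biomass balance for a CMAS with decay, V = Y·Q·ΔS·θ_c / [X·(1+k_d θ_c)] = 0.677 × 1280 × (180 − 4.35) × 14.6 / [3800 × (1 + 0.104 × 14.6)] = 2.22×10^6 / 9570 = 232.2 m³.
For wasting at MLVSS concentration, Q_w = V/θ_c = 232.2/14.6 = 15.91 m³/d.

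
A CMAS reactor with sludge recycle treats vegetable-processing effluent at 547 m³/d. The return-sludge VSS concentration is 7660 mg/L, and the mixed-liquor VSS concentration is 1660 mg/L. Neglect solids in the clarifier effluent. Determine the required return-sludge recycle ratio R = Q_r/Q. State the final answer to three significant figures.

R ≈ 0.277

Mass balance around the secondary clarifier (neglecting effluent solids): R = X / (X_r − X) = 1660 / (7660 − 1660) = 0.2767.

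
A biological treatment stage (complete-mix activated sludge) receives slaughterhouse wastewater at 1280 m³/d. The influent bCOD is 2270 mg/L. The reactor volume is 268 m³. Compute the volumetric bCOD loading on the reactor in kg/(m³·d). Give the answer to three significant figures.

L_v ≈ 10.8 kg bCOD/(m³·d)

Applied bCOD load per unit volume = Q·S₀/V = (1280 × 2270/1000)/268.0 = 10.84 kg bCOD·m⁻³·d⁻¹.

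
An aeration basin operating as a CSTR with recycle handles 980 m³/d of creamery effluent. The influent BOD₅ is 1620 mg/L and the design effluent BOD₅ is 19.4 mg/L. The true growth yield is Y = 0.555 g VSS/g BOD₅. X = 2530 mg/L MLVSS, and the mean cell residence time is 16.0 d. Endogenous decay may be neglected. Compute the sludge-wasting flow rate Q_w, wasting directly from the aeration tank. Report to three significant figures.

Biomass mass balance (decay neglected): V·X = Y·Q·(S₀ − S)·θ_c, so V = 0.555 × 980 × (1620 − 19.4) × 16.0 / 2530 = 5506 m³.
For wasting at MLVSS concentration, Q_w = V/θ_c = 5506/16.0 = 344.1 m³/d.

Q_w ≈ 344 m³/d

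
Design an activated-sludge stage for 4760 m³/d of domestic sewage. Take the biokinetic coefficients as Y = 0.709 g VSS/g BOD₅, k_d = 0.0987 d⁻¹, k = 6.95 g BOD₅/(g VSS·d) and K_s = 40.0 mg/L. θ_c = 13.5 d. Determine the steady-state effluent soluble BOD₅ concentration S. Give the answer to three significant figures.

Effluent substrate depends only on kinetics and SRT: S = K_s(1 + k_d θ_c) / [θ_c(Yk − k_d) − 1] = 40.0 × (1 + 0.0987 × 13.5) / [13.5 × (0.709 × 6.95 − 0.0987) − 1] = 93.30 / 64.19 = 1.453 mg/L.

S ≈ 1.45 mg/L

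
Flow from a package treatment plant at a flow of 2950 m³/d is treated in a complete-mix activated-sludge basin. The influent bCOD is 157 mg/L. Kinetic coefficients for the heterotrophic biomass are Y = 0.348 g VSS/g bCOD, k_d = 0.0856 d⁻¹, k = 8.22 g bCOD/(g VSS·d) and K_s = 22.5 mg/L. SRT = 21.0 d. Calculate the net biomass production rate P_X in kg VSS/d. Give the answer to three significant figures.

Effluent substrate depends only on kinetics and SRT: S = K_s(1 + k_d θ_c) / [θ_c(Yk − k_d) − 1] = 22.5 × (1 + 0.0856 × 21.0) / [21.0 × (0.348 × 8.22 − 0.0856) − 1] = 62.95 / 57.27 = 1.099 mg/L.
Correct the yield for decay: Y_obs = Y/(1 + k_d θ_c) = 0.348 / (1 + 0.0856 × 21.0) = 0.348 / 2.798 = 0.1244.
Q·(S₀ − S) = 2950 × (157 − 1.10) × 10⁻³ = 459.9 kg/d removed.
Biomass produced: P_X = Y_obs·Q·ΔS = 0.1244 × 459.9 ≈ 57.21 kg VSS/d.

P_X ≈ 57.2 kg VSS/d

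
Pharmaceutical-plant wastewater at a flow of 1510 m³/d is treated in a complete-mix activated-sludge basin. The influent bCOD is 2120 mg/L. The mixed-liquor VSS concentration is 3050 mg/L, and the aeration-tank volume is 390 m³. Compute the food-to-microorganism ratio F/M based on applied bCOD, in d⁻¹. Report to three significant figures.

F/M = applied load / biomass = Q·S₀/(V·X) = 1510 × 2120 / (390.0 × 3050) = 2.691 d⁻¹.

F/M ≈ 2.69 d⁻¹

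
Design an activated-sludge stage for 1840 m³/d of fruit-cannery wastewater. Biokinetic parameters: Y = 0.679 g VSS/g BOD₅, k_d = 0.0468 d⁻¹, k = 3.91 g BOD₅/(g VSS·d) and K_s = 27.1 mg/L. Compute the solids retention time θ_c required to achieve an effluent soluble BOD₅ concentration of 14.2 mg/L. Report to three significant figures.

From 1/θ_c = Y·k·S/(K_s + S) − k_d: Y·k·S/(K_s+S) = 0.679 × 3.91 × 14.2 / (27.1 + 14.2) = 0.9128 d⁻¹.
1/θ_c = 0.9128 − 0.0468 = 0.8660 d⁻¹, so θ_c = 1.155 d.

θ_c ≈ 1.15 d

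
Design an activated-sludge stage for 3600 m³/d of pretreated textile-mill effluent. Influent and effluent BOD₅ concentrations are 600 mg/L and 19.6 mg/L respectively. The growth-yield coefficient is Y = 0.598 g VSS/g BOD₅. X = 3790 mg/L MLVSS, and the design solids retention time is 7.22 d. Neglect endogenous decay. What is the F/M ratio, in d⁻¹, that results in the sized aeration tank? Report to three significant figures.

F/M ≈ 0.239 d⁻¹

With k_d = 0 the design equation reduces to V = Y Q (S₀−S) θ_c / X = 0.598 × 3600 × (600 − 19.6) × 7.22 / 3790 = 2380 m³.
F/M = applied load / biomass = Q·S₀/(V·X) = 3600 × 600 / (2380 × 3790) = 0.2394 d⁻¹.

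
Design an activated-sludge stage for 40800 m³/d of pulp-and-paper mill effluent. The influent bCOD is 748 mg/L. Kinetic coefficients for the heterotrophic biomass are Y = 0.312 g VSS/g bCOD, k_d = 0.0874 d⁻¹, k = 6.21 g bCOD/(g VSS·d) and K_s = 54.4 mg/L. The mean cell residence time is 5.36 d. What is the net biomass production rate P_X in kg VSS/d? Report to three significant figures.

From the Monod/SRT balance for a CMAS, S = K_s·(1+k_d θ_c)/[θ_c·(Y k − k_d) − 1] = 54.4 × (1 + 0.0874 × 5.36) / [5.36 × (0.312 × 6.21 − 0.0874) − 1] = 79.88 / 8.917 = 8.959 mg/L.
Observed yield with endogenous decay: Y_obs = Y / (1 + k_d·θ_c) = 0.312 / (1 + 0.0874 × 5.36) = 0.312 / 1.468 = 0.2125 g VSS/g bCOD.
Q·(S₀ − S) = 40800 × (748 − 8.96) × 10⁻³ = 30153 kg/d removed.
Net biomass production P_X = Y_obs × Q·(S₀ − S) = 0.2125 × 30153 = 6406 kg VSS/d.

P_X ≈ 6410 kg VSS/d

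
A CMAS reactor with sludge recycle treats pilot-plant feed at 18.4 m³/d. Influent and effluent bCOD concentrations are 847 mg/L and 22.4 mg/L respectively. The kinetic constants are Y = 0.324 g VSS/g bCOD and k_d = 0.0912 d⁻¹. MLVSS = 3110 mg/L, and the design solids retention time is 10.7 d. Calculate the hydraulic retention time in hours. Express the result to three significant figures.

From the SRT design equation V = Y Q (S₀−S) θ_c / [X (1 + k_d θ_c)] = 0.324 × 18.4 × (847 − 22.4) × 10.7 / [3110 × (1 + 0.0912 × 10.7)] = 5.26×10^4 / 6145 = 8.560 m³.
HRT = V/Q = 8.560 m³ / 18.4 m³·d⁻¹ = 0.4652 d × 24 = 11.17 h.

τ ≈ 11.2 h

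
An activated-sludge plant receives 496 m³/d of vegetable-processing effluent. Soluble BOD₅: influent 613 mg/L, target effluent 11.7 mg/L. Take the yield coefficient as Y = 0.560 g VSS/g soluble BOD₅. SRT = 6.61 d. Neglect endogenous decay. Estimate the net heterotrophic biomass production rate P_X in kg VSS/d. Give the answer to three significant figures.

With endogenous decay neglected, the observed yield equals the true yield: Y_obs = Y = 0.560 g VSS/g soluble BOD₅.
Mass of soluble BOD₅ removed per day: Q(S₀ − S) = 496 × 601.3 g/m³ = 298.2 kg/d.
Biomass produced: P_X = Y_obs·Q·ΔS = 0.5600 × 298.2 ≈ 167.0 kg VSS/d.

P_X ≈ 167 kg VSS/d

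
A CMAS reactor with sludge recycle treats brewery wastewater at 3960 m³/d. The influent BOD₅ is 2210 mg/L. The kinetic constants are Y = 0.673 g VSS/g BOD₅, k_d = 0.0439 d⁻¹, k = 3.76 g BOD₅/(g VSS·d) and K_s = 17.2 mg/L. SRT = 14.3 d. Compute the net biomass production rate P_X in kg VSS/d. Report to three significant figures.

For a completely mixed reactor with recycle the Lawrence–McCarty relation gives S = K_s·(1 + k_d·θ_c) / [θ_c·(Y·k − k_d) − 1] = 17.2 × (1 + 0.0439 × 14.3) / [14.3 × (0.673 × 3.76 − 0.0439) − 1] = 28.00 / 34.56 = 0.8102 mg/L.
Y_obs = Y / (1 + k_d θ_c) = 0.673 / (1 + 0.0439 × 14.3) = 0.673 / 1.628 = 0.4134.
Substrate removed = Q·(S₀ − S) = 3960 m³/d × (2210 − 0.810) g/m³ = 8.75×10^6 g/d = 8748 kg/d.
Biomass produced: P_X = Y_obs·Q·ΔS = 0.4134 × 8748 ≈ 3617 kg VSS/d.

P_X ≈ 3620 kg VSS/d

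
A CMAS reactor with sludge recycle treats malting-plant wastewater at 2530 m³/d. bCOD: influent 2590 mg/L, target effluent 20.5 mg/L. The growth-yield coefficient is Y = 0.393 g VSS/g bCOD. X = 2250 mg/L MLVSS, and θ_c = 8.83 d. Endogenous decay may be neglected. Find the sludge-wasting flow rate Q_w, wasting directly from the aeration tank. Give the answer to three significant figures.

Q_w ≈ 1140 m³/d

With k_d = 0 the design equation reduces to V = Y Q (S₀−S) θ_c / X = 0.393 × 2530 × (2590 − 20.5) × 8.83 / 2250 = 10026 m³.
Wasting from the aeration tank: Q_w = V / θ_c = 10026 / 8.83 = 1135 m³/d.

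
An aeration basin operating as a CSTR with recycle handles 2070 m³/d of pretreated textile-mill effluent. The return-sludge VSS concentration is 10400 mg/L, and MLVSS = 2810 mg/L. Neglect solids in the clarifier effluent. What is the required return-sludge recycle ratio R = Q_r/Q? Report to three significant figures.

R ≈ 0.370

Mass balance around the secondary clarifier (neglecting effluent solids): R = X / (X_r − X) = 2810 / (10400 − 2810) = 0.3702.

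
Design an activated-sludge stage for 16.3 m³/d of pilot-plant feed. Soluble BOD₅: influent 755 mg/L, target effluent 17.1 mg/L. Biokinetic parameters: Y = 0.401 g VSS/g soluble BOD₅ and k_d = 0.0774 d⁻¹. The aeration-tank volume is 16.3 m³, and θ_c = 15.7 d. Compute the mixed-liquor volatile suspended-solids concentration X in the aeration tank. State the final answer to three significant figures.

X ≈ 2100 mg/L

X = Y·Q·ΔS·θ_c / [V·(1 + k_d θ_c)] = 0.401 × 16.3 × (755 − 17.1) × 15.7 / [16.3 × (1 + 0.0774 × 15.7)] = 2097 mg/L.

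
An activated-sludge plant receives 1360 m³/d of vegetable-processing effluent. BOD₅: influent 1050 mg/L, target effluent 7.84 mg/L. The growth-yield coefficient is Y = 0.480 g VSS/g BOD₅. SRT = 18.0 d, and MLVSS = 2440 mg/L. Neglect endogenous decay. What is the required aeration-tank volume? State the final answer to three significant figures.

V ≈ 5020 m³

Biomass mass balance (decay neglected): V·X = Y·Q·(S₀ − S)·θ_c, so V = 0.480 × 1360 × (1050 − 7.84) × 18.0 / 2440 = 5019 m³.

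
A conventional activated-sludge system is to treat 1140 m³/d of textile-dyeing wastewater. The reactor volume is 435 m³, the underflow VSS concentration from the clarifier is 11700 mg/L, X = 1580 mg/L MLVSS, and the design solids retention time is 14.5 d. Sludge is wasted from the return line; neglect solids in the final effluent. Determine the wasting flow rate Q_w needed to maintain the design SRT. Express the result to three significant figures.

Q_w = (V·X)/(θ_c X_r) = 435.0 × 1580 / (14.5 × 11700) = 4.051 m³/d.

Q_w ≈ 4.05 m³/d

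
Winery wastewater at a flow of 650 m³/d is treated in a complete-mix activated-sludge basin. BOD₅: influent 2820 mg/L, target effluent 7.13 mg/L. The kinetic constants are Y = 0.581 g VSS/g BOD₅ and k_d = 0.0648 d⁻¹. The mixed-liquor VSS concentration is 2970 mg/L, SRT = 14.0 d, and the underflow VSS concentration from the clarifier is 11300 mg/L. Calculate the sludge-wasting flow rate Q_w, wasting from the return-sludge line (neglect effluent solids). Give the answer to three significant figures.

Q_w ≈ 49.3 m³/d

From the SRT design equation V = Y Q (S₀−S) θ_c / [X (1 + k_d θ_c)] = 0.581 × 650 × (2820 − 7.13) × 14.0 / [2970 × (1 + 0.0648 × 14.0)] = 1.49×10^7 / 5664 = 2626 m³.
Q_w = (V·X)/(θ_c X_r) = 2626 × 2970 / (14.0 × 11300) = 49.29 m³/d.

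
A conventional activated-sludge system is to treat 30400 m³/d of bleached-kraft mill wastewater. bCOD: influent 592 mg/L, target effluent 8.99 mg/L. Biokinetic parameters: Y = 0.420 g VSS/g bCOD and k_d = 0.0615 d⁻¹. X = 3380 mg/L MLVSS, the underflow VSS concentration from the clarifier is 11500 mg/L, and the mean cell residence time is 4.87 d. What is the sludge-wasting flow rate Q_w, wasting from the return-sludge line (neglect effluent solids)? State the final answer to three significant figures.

Rearranging the biomass balance for a CMAS with decay, V = Y·Q·ΔS·θ_c / [X·(1+k_d θ_c)] = 0.420 × 30400 × (592 − 8.99) × 4.87 / [3380 × (1 + 0.0615 × 4.87)] = 3.63×10^7 / 4392 = 8253 m³.
θ_c = V·X/(Q_w·X_r) when wasting from the recycle, so Q_w = V·X/(θ_c·X_r) = 8253 × 3380 / (4.87 × 11500) = 498.1 m³/d.

Q_w ≈ 498 m³/d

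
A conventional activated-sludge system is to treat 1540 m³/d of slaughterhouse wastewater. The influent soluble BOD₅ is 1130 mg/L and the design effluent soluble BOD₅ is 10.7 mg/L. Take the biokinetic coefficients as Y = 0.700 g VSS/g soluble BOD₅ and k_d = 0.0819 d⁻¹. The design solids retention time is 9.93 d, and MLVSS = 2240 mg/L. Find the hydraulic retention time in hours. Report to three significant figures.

Steady-state biomass mass balance: V·X·(1 + k_d·θ_c) = Y·Q·(S₀ − S)·θ_c, so V = 0.700 × 1540 × (1130 − 10.7) × 9.93 / [2240 × (1 + 0.0819 × 9.93)] = 1.2×10^7 / 4062 = 2950 m³.
HRT = V/Q = 2950 m³ / 1540 m³·d⁻¹ = 1.916 d × 24 = 45.97 h.

τ ≈ 46.0 h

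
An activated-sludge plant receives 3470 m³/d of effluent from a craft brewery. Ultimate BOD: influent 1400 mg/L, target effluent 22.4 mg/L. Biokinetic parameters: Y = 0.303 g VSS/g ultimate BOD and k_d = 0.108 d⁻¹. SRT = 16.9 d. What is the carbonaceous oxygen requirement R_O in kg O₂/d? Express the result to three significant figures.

Y_obs = Y / (1 + k_d θ_c) = 0.303 / (1 + 0.108 × 16.9) = 0.303 / 2.825 = 0.1072.
Substrate removed = Q·(S₀ − S) = 3470 m³/d × (1400 − 22.4) g/m³ = 4.78×10^6 g/d = 4780 kg/d.
Biomass synthesised: P_X = Y_obs × 4780 = 512.7 kg VSS/d.
R_O = Q·ΔS − 1.42 P_X = 4780 − 728.0 = 4052 kg O₂/d.

R_O ≈ 4050 kg O₂/d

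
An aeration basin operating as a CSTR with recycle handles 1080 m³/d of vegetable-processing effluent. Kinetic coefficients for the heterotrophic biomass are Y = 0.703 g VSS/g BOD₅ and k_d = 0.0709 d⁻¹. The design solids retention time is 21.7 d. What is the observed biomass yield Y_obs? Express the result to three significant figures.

Observed yield with endogenous decay: Y_obs = Y / (1 + k_d·θ_c) = 0.703 / (1 + 0.0709 × 21.7) = 0.703 / 2.539 = 0.2769 g VSS/g BOD₅.

Y_obs ≈ 0.277 g VSS/g BOD₅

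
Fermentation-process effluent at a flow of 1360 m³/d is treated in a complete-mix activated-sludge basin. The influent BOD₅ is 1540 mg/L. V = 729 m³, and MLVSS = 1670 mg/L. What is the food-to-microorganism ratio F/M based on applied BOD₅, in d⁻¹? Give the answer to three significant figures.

Food-to-microorganism ratio F/M = Q S₀ / (V X) = 1360 × 1540 / (729.0 × 1670) = 1.720 d⁻¹.

F/M ≈ 1.72 d⁻¹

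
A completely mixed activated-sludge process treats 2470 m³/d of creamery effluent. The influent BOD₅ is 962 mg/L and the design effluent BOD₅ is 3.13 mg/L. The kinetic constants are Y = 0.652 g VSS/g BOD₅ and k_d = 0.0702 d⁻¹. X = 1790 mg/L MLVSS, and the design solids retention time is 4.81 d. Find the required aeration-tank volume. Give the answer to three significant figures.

Steady-state biomass mass balance: V·X·(1 + k_d·θ_c) = Y·Q·(S₀ − S)·θ_c, so V = 0.652 × 2470 × (962 − 3.13) × 4.81 / [1790 × (1 + 0.0702 × 4.81)] = 7.43×10^6 / 2394 = 3102 m³.

V ≈ 3100 m³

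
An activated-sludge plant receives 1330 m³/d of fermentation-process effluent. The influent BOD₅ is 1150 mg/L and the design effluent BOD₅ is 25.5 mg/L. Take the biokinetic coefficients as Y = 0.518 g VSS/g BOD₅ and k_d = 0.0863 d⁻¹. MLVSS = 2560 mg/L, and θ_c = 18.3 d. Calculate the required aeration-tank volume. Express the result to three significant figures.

V ≈ 2150 m³

Rearranging the biomass balance for a CMAS with decay, V = Y·Q·ΔS·θ_c / [X·(1+k_d θ_c)] = 0.518 × 1330 × (1150 − 25.5) × 18.3 / [2560 × (1 + 0.0863 × 18.3)] = 1.42×10^7 / 6603 = 2147 m³.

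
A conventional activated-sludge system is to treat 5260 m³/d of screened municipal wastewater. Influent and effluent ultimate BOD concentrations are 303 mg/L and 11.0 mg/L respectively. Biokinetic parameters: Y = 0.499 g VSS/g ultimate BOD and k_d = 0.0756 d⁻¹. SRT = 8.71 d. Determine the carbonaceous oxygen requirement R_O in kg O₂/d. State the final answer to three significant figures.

The observed yield is Y_obs = Y/(1 + k_d·θ_c) = 0.499 / (1 + 0.0756 × 8.71) = 0.499 / 1.658 = 0.3009 g VSS per g ultimate BOD removed.
Mass of ultimate BOD removed per day: Q(S₀ − S) = 5260 × 292.0 g/m³ = 1536 kg/d.
Biomass synthesised: P_X = Y_obs × 1536 = 462.1 kg VSS/d.
R_O = Q·(S₀ − S) − 1.42·P_X = 1536 − 1.42 × 462.1 = 879.7 kg O₂/d.

R_O ≈ 880 kg O₂/d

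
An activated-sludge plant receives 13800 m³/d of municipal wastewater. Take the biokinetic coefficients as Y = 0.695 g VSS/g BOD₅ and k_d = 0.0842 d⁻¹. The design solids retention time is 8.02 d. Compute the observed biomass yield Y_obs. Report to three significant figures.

Y_obs ≈ 0.415 g VSS/g BOD₅

Observed yield with endogenous decay: Y_obs = Y / (1 + k_d·θ_c) = 0.695 / (1 + 0.0842 × 8.02) = 0.695 / 1.675 = 0.4149 g VSS/g BOD₅.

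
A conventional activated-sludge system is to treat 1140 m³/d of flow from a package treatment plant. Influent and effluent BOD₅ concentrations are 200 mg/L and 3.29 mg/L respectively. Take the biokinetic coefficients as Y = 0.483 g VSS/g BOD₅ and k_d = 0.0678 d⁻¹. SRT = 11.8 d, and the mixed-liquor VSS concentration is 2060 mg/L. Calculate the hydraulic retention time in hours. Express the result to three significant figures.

τ ≈ 7.26 h

Steady-state biomass mass balance: V·X·(1 + k_d·θ_c) = Y·Q·(S₀ − S)·θ_c, so V = 0.483 × 1140 × (200 − 3.29) × 11.8 / [2060 × (1 + 0.0678 × 11.8)] = 1.28×10^6 / 3708 = 344.7 m³.
τ = V/Q = 344.7/1140 = 0.3023 d, or 7.256 h.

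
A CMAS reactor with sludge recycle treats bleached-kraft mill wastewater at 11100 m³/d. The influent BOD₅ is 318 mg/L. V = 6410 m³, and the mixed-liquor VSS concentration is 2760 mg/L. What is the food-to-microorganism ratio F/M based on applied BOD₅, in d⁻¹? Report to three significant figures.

F/M ≈ 0.200 d⁻¹

F/M = applied load / biomass = Q·S₀/(V·X) = 11100 × 318 / (6410 × 2760) = 0.1995 d⁻¹.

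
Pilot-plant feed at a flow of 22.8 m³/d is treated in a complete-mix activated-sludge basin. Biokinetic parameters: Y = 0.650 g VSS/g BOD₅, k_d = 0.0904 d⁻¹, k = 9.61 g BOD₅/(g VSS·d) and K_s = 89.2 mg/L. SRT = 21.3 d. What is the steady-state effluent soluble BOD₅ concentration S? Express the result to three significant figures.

S ≈ 2.01 mg/L

For a completely mixed reactor with recycle the Lawrence–McCarty relation gives S = K_s·(1 + k_d·θ_c) / [θ_c·(Y·k − k_d) − 1] = 89.2 × (1 + 0.0904 × 21.3) / [21.3 × (0.650 × 9.61 − 0.0904) − 1] = 261.0 / 130.1 = 2.005 mg/L.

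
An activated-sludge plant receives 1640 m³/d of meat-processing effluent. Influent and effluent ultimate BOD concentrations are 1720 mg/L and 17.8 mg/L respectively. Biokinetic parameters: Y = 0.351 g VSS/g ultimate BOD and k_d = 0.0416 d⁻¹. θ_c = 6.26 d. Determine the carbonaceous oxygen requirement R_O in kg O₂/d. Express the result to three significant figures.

Correct the yield for decay: Y_obs = Y/(1 + k_d θ_c) = 0.351 / (1 + 0.0416 × 6.26) = 0.351 / 1.260 = 0.2785.
Mass of ultimate BOD removed per day: Q(S₀ − S) = 1640 × 1702 g/m³ = 2792 kg/d.
Net sludge production P_X = 0.2785 × 2792 = 777.4 kg VSS/d.
R_O = Q·ΔS − 1.42 P_X = 2792 − 1104 = 1688 kg O₂/d.

R_O ≈ 1690 kg O₂/d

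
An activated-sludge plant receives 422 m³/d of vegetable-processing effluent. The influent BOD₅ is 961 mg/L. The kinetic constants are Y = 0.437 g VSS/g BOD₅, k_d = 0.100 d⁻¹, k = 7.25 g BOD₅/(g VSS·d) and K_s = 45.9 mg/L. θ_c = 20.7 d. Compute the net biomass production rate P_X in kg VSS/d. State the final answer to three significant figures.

For a completely mixed reactor with recycle the Lawrence–McCarty relation gives S = K_s·(1 + k_d·θ_c) / [θ_c·(Y·k − k_d) − 1] = 45.9 × (1 + 0.100 × 20.7) / [20.7 × (0.437 × 7.25 − 0.100) − 1] = 140.9 / 62.51 = 2.254 mg/L.
Y_obs = Y / (1 + k_d θ_c) = 0.437 / (1 + 0.100 × 20.7) = 0.437 / 3.070 = 0.1423.
ΔS = 961 − 2.25 = 958.8 mg/L, so the substrate removal rate is 422 × 958.8/1000 = 404.6 kg BOD₅/d.
Biomass produced: P_X = Y_obs·Q·ΔS = 0.1423 × 404.6 ≈ 57.59 kg VSS/d.

P_X ≈ 57.6 kg VSS/d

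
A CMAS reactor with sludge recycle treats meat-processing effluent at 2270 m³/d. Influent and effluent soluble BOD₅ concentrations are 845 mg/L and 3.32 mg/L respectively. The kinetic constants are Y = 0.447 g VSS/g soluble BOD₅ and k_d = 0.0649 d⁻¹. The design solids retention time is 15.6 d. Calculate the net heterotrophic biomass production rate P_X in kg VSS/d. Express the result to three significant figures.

P_X ≈ 424 kg VSS/d

Y_obs = Y / (1 + k_d θ_c) = 0.447 / (1 + 0.0649 × 15.6) = 0.447 / 2.012 = 0.2221.
Mass of soluble BOD₅ removed per day: Q(S₀ − S) = 2270 × 841.7 g/m³ = 1911 kg/d.
Net biomass production P_X = Y_obs × Q·(S₀ − S) = 0.2221 × 1911 = 424.4 kg VSS/d.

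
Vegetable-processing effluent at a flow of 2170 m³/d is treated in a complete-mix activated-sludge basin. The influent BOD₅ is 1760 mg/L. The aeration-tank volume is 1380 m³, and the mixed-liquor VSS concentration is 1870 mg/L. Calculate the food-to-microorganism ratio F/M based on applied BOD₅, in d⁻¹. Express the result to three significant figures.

Food-to-microorganism ratio F/M = Q S₀ / (V X) = 2170 × 1760 / (1380 × 1870) = 1.480 d⁻¹.

F/M ≈ 1.48 d⁻¹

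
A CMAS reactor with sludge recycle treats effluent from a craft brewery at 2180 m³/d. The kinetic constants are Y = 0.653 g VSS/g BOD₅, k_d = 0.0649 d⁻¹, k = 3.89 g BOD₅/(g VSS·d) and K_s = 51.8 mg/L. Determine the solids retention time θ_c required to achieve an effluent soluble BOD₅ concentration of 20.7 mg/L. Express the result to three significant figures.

From 1/θ_c = Y·k·S/(K_s + S) − k_d: Y·k·S/(K_s+S) = 0.653 × 3.89 × 20.7 / (51.8 + 20.7) = 0.7253 d⁻¹.
θ_c = 1/(μ − k_d) = 1/(0.7253 − 0.0649) = 1/0.6604 = 1.514 d.

θ_c ≈ 1.51 d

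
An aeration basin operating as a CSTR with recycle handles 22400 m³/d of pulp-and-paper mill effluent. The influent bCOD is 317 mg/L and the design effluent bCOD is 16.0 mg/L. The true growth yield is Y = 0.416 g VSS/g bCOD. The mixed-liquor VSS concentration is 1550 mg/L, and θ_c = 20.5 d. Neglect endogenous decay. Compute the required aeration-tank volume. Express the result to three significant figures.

V ≈ 37100 m³

V·X = Y·Q·ΔS·θ_c gives V = 0.416 × 22400 × (317 − 16.0) × 20.5 / 1550 = 37096 m³.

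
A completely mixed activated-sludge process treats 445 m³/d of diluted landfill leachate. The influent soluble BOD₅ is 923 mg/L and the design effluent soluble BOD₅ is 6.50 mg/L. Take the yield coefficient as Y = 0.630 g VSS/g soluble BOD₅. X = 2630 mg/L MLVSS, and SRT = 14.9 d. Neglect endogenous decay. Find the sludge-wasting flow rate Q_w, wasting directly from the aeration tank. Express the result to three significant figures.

With k_d = 0 the design equation reduces to V = Y Q (S₀−S) θ_c / X = 0.630 × 445 × (923 − 6.50) × 14.9 / 2630 = 1456 m³.
For wasting at MLVSS concentration, Q_w = V/θ_c = 1456/14.9 = 97.70 m³/d.

Q_w ≈ 97.7 m³/d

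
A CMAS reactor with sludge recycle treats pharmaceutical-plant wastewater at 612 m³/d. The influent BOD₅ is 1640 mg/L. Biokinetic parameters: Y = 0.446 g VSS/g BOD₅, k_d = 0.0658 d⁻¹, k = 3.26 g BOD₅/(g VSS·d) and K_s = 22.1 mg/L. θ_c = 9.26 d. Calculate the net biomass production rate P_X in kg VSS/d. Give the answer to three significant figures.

P_X ≈ 278 kg VSS/d

Effluent substrate depends only on kinetics and SRT: S = K_s(1 + k_d θ_c) / [θ_c(Yk − k_d) − 1] = 22.1 × (1 + 0.0658 × 9.26) / [9.26 × (0.446 × 3.26 − 0.0658) − 1] = 35.57 / 11.85 = 3.000 mg/L.
The observed yield is Y_obs = Y/(1 + k_d·θ_c) = 0.446 / (1 + 0.0658 × 9.26) = 0.446 / 1.609 = 0.2771 g VSS per g BOD₅ removed.
ΔS = 1640 − 3.00 = 1637 mg/L, so the substrate removal rate is 612 × 1637/1000 = 1002 kg BOD₅/d.
So the net sludge growth is P_X = 0.2771 × 1002 = 277.6 kg VSS/d.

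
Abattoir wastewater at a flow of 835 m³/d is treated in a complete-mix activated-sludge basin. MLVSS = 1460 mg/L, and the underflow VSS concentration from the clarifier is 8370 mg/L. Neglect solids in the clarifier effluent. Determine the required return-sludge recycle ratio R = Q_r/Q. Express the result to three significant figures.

Solids balance on the clarifier gives (1+R)X = R·X_r, so R = X/(X_r − X) = 1460 / (8370 − 1460) = 0.2113.

R ≈ 0.211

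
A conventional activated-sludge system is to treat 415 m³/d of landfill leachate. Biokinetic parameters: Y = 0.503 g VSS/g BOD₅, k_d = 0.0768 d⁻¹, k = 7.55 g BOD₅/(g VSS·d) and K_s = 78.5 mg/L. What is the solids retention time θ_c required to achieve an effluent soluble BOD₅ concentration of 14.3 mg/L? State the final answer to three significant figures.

At the target effluent, Y k S/(K_s+S) = 0.503×7.55×14.3/92.80 = 0.5852 d⁻¹.
θ_c = 1/(μ − k_d) = 1/(0.5852 − 0.0768) = 1/0.5084 = 1.967 d.

θ_c ≈ 1.97 d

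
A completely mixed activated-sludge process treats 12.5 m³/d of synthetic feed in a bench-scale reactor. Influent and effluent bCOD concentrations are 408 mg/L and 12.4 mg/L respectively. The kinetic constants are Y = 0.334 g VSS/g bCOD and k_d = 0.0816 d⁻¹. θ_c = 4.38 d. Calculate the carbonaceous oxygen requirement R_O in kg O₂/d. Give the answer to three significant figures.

R_O ≈ 3.22 kg O₂/d

The observed yield is Y_obs = Y/(1 + k_d·θ_c) = 0.334 / (1 + 0.0816 × 4.38) = 0.334 / 1.357 = 0.2461 g VSS per g bCOD removed.
Mass of bCOD removed per day: Q(S₀ − S) = 12.5 × 395.6 g/m³ = 4.945 kg/d.
Biomass synthesised: P_X = Y_obs × 4.945 = 1.217 kg VSS/d.
Carbonaceous O₂ demand = substrate oxidised − cell-mass equivalent = 4.945 − 1.42 × 1.217 = 3.217 kg O₂/d.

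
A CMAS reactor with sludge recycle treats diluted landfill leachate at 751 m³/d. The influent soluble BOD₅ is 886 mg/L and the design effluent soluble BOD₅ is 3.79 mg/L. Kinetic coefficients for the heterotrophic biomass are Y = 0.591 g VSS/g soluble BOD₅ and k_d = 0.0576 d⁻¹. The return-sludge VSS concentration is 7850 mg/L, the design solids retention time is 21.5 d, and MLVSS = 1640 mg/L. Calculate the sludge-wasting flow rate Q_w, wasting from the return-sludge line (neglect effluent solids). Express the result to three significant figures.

Steady-state biomass mass balance: V·X·(1 + k_d·θ_c) = Y·Q·(S₀ − S)·θ_c, so V = 0.591 × 751 × (886 − 3.79) × 21.5 / [1640 × (1 + 0.0576 × 21.5)] = 8.42×10^6 / 3671 = 2293 m³.
Q_w = (V·X)/(θ_c X_r) = 2293 × 1640 / (21.5 × 7850) = 22.28 m³/d.

Q_w ≈ 22.3 m³/d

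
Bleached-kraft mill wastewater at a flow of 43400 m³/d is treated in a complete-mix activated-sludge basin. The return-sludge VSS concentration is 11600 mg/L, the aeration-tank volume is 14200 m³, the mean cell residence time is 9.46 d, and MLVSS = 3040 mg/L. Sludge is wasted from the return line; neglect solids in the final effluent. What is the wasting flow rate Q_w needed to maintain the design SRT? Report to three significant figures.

Wasting from the return line (neglecting effluent solids): Q_w = V·X / (θ_c·X_r) = 14200 × 3040 / (9.46 × 11600) = 393.4 m³/d.

Q_w ≈ 393 m³/d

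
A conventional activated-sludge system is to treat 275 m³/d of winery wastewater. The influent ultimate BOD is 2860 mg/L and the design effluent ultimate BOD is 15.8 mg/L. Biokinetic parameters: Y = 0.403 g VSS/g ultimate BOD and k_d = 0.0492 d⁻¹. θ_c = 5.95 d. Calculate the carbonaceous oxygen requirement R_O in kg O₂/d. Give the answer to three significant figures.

Y_obs = Y / (1 + k_d θ_c) = 0.403 / (1 + 0.0492 × 5.95) = 0.403 / 1.293 = 0.3117.
ΔS = 2860 − 15.8 = 2844 mg/L, so the substrate removal rate is 275 × 2844/1000 = 782.2 kg ultimate BOD/d.
Net sludge production P_X = 0.3117 × 782.2 = 243.8 kg VSS/d.
Carbonaceous O₂ demand = substrate oxidised − cell-mass equivalent = 782.2 − 1.42 × 243.8 = 435.9 kg O₂/d.

R_O ≈ 436 kg O₂/d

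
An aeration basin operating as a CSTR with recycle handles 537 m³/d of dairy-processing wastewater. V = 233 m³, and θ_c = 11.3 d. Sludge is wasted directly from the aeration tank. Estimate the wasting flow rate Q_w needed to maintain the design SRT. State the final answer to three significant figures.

Wasting from the aeration tank: Q_w = V / θ_c = 233.0 / 11.3 = 20.62 m³/d.

Q_w ≈ 20.6 m³/d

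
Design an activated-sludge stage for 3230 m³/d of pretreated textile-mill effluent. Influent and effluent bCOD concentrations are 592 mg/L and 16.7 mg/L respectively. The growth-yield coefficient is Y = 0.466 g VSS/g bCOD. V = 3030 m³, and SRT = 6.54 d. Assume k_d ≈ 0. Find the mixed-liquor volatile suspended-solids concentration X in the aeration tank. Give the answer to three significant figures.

X ≈ 1870 mg/L

From V·X = Y·Q·(S₀ − S)·θ_c (decay neglected): X = 0.466 × 3230 × (592 − 16.7) × 6.54 / 3030 = 1869 mg/L.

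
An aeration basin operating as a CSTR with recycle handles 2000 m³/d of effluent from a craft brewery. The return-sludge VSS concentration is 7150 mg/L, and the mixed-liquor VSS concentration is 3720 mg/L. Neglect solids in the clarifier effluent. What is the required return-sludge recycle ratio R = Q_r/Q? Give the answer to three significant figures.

R ≈ 1.08

R = Q_r/Q = X/(X_r − X) = 3720 / (7150 − 3720) = 1.085.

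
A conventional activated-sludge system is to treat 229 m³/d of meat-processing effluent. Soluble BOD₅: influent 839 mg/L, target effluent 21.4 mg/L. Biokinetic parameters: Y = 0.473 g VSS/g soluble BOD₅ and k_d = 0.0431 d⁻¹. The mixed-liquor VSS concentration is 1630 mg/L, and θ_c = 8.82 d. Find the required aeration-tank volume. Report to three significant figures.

Rearranging the biomass balance for a CMAS with decay, V = Y·Q·ΔS·θ_c / [X·(1+k_d θ_c)] = 0.473 × 229 × (839 − 21.4) × 8.82 / [1630 × (1 + 0.0431 × 8.82)] = 7.81×10^5 / 2250 = 347.2 m³.

V ≈ 347 m³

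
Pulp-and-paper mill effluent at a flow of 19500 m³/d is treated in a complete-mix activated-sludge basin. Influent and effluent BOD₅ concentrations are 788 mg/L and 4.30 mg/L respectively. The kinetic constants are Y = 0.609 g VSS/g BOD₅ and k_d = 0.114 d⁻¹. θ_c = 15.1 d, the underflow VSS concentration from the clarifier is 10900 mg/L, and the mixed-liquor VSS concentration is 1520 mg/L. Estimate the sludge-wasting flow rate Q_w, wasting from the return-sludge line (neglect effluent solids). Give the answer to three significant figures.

Rearranging the biomass balance for a CMAS with decay, V = Y·Q·ΔS·θ_c / [X·(1+k_d θ_c)] = 0.609 × 19500 × (788 − 4.30) × 15.1 / [1520 × (1 + 0.114 × 15.1)] = 1.41×10^8 / 4137 = 33974 m³.
Wasting from the return line (neglecting effluent solids): Q_w = V·X / (θ_c·X_r) = 33974 × 1520 / (15.1 × 10900) = 313.7 m³/d.

Q_w ≈ 314 m³/d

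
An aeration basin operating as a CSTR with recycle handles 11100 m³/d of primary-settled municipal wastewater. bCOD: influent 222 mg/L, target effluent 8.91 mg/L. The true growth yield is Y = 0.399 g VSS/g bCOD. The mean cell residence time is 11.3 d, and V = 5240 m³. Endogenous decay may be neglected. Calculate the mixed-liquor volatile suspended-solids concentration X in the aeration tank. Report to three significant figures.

X = Y·Q·ΔS·θ_c / V = 0.399 × 11100 × (222 − 8.91) × 11.3 / 5240 = 2035 mg/L.

X ≈ 2040 mg/L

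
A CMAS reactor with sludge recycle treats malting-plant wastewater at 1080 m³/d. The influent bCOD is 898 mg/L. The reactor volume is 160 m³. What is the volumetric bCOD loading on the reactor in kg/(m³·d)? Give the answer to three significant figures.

L_v ≈ 6.06 kg bCOD/(m³·d)

Applied bCOD load per unit volume = Q·S₀/V = (1080 × 898/1000)/160.0 = 6.061 kg bCOD·m⁻³·d⁻¹.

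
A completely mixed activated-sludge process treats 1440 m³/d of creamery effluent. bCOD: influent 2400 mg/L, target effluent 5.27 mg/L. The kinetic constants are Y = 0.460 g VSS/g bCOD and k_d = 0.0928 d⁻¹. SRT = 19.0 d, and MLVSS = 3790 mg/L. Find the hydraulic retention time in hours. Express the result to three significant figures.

τ ≈ 48.0 h

Rearranging the biomass balance for a CMAS with decay, V = Y·Q·ΔS·θ_c / [X·(1+k_d θ_c)] = 0.460 × 1440 × (2400 − 5.27) × 19.0 / [3790 × (1 + 0.0928 × 19.0)] = 3.01×10^7 / 10473 = 2878 m³.
HRT = V/Q = 2878 m³ / 1440 m³·d⁻¹ = 1.999 d × 24 = 47.97 h.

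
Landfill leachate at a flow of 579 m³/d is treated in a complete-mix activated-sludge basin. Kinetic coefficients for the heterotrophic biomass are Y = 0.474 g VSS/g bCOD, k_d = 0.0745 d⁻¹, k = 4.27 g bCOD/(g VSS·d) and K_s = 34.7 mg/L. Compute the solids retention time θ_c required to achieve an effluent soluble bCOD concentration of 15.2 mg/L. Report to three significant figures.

From 1/θ_c = Y·k·S/(K_s + S) − k_d: Y·k·S/(K_s+S) = 0.474 × 4.27 × 15.2 / (34.7 + 15.2) = 0.6165 d⁻¹.
1/θ_c = 0.6165 − 0.0745 = 0.5420 d⁻¹, so θ_c = 1.845 d.

θ_c ≈ 1.84 d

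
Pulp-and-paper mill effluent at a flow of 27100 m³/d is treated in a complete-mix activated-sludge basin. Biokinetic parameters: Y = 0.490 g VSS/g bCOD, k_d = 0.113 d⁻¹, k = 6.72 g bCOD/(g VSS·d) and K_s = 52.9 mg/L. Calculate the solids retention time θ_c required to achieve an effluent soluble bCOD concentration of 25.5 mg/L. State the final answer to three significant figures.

Specific growth rate at S = 25.5 mg/L: μ = YkS/(K_s+S) = 0.490·6.72·25.5/(52.9+25.5) = 1.071 d⁻¹.
1/θ_c = 1.071 − 0.113 = 0.9580 d⁻¹, so θ_c = 1.044 d.

θ_c ≈ 1.04 d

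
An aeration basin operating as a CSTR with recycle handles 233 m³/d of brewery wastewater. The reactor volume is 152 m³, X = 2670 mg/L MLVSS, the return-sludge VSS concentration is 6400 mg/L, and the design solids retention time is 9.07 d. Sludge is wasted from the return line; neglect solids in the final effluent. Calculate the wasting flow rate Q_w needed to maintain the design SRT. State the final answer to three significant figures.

Q_w ≈ 6.99 m³/d

Q_w = (V·X)/(θ_c X_r) = 152.0 × 2670 / (9.07 × 6400) = 6.991 m³/d.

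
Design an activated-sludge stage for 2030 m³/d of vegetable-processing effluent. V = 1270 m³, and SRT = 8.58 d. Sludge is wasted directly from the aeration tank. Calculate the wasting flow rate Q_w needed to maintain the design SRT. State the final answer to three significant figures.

Q_w ≈ 148 m³/d

For wasting at MLVSS concentration, Q_w = V/θ_c = 1270/8.58 = 148.0 m³/d.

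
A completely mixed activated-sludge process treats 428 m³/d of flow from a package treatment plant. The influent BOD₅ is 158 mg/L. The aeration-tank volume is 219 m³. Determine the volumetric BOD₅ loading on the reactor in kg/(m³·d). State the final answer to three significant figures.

Applied BOD₅ load per unit volume = Q·S₀/V = (428 × 158/1000)/219.0 = 0.3088 kg BOD₅·m⁻³·d⁻¹.

L_v ≈ 0.309 kg BOD₅/(m³·d)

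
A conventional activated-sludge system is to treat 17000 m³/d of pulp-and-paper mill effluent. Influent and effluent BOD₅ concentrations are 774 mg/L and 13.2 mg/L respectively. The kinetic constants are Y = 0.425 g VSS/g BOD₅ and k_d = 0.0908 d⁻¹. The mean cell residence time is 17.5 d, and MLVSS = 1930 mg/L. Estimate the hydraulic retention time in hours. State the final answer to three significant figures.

From the SRT design equation V = Y Q (S₀−S) θ_c / [X (1 + k_d θ_c)] = 0.425 × 17000 × (774 − 13.2) × 17.5 / [1930 × (1 + 0.0908 × 17.5)] = 9.62×10^7 / 4997 = 19251 m³.
τ = V/Q = 19251/17000 = 1.132 d, or 27.18 h.

τ ≈ 27.2 h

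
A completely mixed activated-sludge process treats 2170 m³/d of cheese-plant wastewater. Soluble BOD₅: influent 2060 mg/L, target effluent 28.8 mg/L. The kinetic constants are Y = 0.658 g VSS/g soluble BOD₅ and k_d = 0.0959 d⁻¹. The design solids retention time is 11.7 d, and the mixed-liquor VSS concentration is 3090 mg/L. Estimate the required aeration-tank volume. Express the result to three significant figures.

V ≈ 5180 m³

From the SRT design equation V = Y Q (S₀−S) θ_c / [X (1 + k_d θ_c)] = 0.658 × 2170 × (2060 − 28.8) × 11.7 / [3090 × (1 + 0.0959 × 11.7)] = 3.39×10^7 / 6557 = 5175 m³.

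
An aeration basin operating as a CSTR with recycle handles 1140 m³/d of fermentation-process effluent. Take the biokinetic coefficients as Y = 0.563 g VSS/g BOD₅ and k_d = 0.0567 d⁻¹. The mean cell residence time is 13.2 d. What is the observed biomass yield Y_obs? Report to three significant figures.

Correct the yield for decay: Y_obs = Y/(1 + k_d θ_c) = 0.563 / (1 + 0.0567 × 13.2) = 0.563 / 1.748 = 0.3220.

Y_obs ≈ 0.322 g VSS/g BOD₅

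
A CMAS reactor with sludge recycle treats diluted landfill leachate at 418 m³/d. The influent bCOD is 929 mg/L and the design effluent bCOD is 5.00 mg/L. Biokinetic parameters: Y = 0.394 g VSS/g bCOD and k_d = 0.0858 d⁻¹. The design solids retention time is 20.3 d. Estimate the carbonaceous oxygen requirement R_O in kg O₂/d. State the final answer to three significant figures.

Correct the yield for decay: Y_obs = Y/(1 + k_d θ_c) = 0.394 / (1 + 0.0858 × 20.3) = 0.394 / 2.742 = 0.1437.
Mass of bCOD removed per day: Q(S₀ − S) = 418 × 924.0 g/m³ = 386.2 kg/d.
Net sludge production P_X = 0.1437 × 386.2 = 55.50 kg VSS/d.
Carbonaceous O₂ demand = substrate oxidised − cell-mass equivalent = 386.2 − 1.42 × 55.50 = 307.4 kg O₂/d.

R_O ≈ 307 kg O₂/d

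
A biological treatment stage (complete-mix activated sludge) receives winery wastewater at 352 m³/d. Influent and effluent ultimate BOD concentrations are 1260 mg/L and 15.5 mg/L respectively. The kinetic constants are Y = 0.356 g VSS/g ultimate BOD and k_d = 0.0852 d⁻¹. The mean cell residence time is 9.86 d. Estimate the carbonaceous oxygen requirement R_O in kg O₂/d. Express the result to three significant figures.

R_O ≈ 318 kg O₂/d

Y_obs = Y / (1 + k_d θ_c) = 0.356 / (1 + 0.0852 × 9.86) = 0.356 / 1.840 = 0.1935.
ΔS = 1260 − 15.5 = 1244 mg/L, so the substrate removal rate is 352 × 1244/1000 = 438.1 kg ultimate BOD/d.
P_X = Y_obs·Q·(S₀ − S) = 0.1935 × 438.1 = 84.75 kg VSS/d.
R_O = Q·(S₀ − S) − 1.42·P_X = 438.1 − 1.42 × 84.75 = 317.7 kg O₂/d.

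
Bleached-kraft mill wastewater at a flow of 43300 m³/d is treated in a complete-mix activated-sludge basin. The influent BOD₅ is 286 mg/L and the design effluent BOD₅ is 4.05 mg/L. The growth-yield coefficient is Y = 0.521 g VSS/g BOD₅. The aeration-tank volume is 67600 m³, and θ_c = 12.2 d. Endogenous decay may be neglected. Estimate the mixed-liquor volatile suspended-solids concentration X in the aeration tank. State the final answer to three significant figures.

From V·X = Y·Q·(S₀ − S)·θ_c (decay neglected): X = 0.521 × 43300 × (286 − 4.05) × 12.2 / 67600 = 1148 mg/L.

X ≈ 1150 mg/L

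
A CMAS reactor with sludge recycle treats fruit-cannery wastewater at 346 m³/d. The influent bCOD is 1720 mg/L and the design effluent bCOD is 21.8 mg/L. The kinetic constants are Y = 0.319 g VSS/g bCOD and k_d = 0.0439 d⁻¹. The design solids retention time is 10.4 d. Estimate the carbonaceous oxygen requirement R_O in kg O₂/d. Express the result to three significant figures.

Observed yield with endogenous decay: Y_obs = Y / (1 + k_d·θ_c) = 0.319 / (1 + 0.0439 × 10.4) = 0.319 / 1.457 = 0.2190 g VSS/g bCOD.
ΔS = 1720 − 21.8 = 1698 mg/L, so the substrate removal rate is 346 × 1698/1000 = 587.6 kg bCOD/d.
Biomass synthesised: P_X = Y_obs × 587.6 = 128.7 kg VSS/d.
R_O = Q·ΔS − 1.42 P_X = 587.6 − 182.7 = 404.8 kg O₂/d.

R_O ≈ 405 kg O₂/d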